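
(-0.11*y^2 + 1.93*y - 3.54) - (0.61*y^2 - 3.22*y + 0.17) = -0.72*y^2 + 5.15*y - 3.71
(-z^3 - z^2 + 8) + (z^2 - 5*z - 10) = -z^3 - 5*z - 2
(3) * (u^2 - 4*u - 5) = 3*u^2 - 12*u - 15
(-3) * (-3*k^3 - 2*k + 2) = 9*k^3 + 6*k - 6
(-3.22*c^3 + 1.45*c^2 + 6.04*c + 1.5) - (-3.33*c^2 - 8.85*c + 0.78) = -3.22*c^3 + 4.78*c^2 + 14.89*c + 0.72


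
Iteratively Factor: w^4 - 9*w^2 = (w - 3)*(w^3 + 3*w^2) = w*(w - 3)*(w^2 + 3*w) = w*(w - 3)*(w + 3)*(w)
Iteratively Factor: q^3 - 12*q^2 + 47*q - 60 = (q - 5)*(q^2 - 7*q + 12) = (q - 5)*(q - 4)*(q - 3)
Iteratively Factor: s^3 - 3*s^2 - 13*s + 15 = (s - 1)*(s^2 - 2*s - 15) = (s - 1)*(s + 3)*(s - 5)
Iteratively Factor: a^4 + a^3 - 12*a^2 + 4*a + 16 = (a + 4)*(a^3 - 3*a^2 + 4) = (a + 1)*(a + 4)*(a^2 - 4*a + 4) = (a - 2)*(a + 1)*(a + 4)*(a - 2)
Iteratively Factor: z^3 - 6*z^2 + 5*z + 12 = (z + 1)*(z^2 - 7*z + 12) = (z - 4)*(z + 1)*(z - 3)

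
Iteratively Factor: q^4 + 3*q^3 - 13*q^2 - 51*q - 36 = (q - 4)*(q^3 + 7*q^2 + 15*q + 9) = (q - 4)*(q + 3)*(q^2 + 4*q + 3) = (q - 4)*(q + 3)^2*(q + 1)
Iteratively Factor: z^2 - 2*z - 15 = (z + 3)*(z - 5)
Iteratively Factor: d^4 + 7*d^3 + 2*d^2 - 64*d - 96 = (d + 2)*(d^3 + 5*d^2 - 8*d - 48) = (d - 3)*(d + 2)*(d^2 + 8*d + 16) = (d - 3)*(d + 2)*(d + 4)*(d + 4)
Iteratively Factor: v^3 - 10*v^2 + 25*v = (v - 5)*(v^2 - 5*v) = (v - 5)^2*(v)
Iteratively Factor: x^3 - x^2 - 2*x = (x + 1)*(x^2 - 2*x) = x*(x + 1)*(x - 2)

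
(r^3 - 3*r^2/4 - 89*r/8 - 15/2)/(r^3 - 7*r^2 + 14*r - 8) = (8*r^2 + 26*r + 15)/(8*(r^2 - 3*r + 2))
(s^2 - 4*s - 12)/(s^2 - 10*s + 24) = (s + 2)/(s - 4)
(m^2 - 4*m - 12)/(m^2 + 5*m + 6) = (m - 6)/(m + 3)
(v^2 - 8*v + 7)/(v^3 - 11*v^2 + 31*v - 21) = 1/(v - 3)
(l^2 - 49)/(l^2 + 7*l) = (l - 7)/l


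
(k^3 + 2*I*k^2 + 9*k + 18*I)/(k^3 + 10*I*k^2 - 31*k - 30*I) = (k - 3*I)/(k + 5*I)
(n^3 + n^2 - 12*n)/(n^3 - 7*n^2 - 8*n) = (-n^2 - n + 12)/(-n^2 + 7*n + 8)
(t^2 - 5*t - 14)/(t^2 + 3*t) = (t^2 - 5*t - 14)/(t*(t + 3))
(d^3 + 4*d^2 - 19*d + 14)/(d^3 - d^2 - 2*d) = (d^2 + 6*d - 7)/(d*(d + 1))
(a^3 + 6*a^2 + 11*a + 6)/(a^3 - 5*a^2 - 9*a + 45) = (a^2 + 3*a + 2)/(a^2 - 8*a + 15)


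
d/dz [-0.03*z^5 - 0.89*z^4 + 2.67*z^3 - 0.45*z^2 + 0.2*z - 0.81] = -0.15*z^4 - 3.56*z^3 + 8.01*z^2 - 0.9*z + 0.2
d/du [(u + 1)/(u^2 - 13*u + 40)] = (u^2 - 13*u - (u + 1)*(2*u - 13) + 40)/(u^2 - 13*u + 40)^2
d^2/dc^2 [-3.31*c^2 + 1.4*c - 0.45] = -6.62000000000000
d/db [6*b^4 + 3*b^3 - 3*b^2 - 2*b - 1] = 24*b^3 + 9*b^2 - 6*b - 2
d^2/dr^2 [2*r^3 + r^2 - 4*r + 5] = 12*r + 2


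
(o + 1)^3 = o^3 + 3*o^2 + 3*o + 1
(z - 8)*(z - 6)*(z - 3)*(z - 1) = z^4 - 18*z^3 + 107*z^2 - 234*z + 144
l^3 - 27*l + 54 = (l - 3)^2*(l + 6)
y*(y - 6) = y^2 - 6*y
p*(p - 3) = p^2 - 3*p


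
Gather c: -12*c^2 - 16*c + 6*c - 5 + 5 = -12*c^2 - 10*c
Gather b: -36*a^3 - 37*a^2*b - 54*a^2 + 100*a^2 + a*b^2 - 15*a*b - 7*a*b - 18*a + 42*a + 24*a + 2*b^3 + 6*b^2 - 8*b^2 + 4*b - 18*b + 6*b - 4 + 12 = -36*a^3 + 46*a^2 + 48*a + 2*b^3 + b^2*(a - 2) + b*(-37*a^2 - 22*a - 8) + 8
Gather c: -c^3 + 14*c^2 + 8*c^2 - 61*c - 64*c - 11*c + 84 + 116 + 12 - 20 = -c^3 + 22*c^2 - 136*c + 192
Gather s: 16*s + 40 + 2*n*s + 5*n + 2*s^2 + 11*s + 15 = 5*n + 2*s^2 + s*(2*n + 27) + 55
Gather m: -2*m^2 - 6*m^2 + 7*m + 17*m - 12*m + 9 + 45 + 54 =-8*m^2 + 12*m + 108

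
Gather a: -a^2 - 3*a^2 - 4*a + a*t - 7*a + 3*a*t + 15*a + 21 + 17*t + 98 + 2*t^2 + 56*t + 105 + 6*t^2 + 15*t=-4*a^2 + a*(4*t + 4) + 8*t^2 + 88*t + 224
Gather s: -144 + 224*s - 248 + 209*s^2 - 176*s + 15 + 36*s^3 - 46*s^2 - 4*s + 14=36*s^3 + 163*s^2 + 44*s - 363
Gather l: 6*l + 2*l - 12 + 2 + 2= 8*l - 8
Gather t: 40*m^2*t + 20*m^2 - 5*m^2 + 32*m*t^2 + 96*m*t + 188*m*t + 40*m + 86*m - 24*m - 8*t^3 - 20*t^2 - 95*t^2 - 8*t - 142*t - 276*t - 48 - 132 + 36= 15*m^2 + 102*m - 8*t^3 + t^2*(32*m - 115) + t*(40*m^2 + 284*m - 426) - 144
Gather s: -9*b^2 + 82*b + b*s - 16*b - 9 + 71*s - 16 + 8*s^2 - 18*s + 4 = -9*b^2 + 66*b + 8*s^2 + s*(b + 53) - 21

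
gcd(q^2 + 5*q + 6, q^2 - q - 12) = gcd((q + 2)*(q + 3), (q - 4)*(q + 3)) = q + 3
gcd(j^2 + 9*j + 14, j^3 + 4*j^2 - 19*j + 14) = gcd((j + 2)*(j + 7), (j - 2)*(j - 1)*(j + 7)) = j + 7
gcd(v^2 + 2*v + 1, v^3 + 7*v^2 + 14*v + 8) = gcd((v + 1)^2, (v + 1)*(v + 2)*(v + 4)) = v + 1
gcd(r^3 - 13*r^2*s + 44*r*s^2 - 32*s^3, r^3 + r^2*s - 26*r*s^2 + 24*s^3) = r^2 - 5*r*s + 4*s^2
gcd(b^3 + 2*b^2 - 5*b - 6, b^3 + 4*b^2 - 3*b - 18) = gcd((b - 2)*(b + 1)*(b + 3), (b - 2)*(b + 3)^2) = b^2 + b - 6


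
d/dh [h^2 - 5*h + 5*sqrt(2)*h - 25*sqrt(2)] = 2*h - 5 + 5*sqrt(2)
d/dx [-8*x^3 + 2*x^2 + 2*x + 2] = -24*x^2 + 4*x + 2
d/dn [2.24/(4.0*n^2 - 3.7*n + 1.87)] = (8.288 - 17.92*n)/(4.0*n^2 - 3.7*n + 1.87)^2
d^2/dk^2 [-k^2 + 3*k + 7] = -2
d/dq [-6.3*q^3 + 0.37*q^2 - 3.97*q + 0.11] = -18.9*q^2 + 0.74*q - 3.97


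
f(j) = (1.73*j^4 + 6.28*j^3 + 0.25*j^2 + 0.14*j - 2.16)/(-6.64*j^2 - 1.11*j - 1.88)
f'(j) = (13.28*j + 1.11)*(1.73*j^4 + 6.28*j^3 + 0.25*j^2 + 0.14*j - 2.16)/(-6.64*j^2 - 1.11*j - 1.88)^2 + (6.92*j^3 + 18.84*j^2 + 0.5*j + 0.14)/(-6.64*j^2 - 1.11*j - 1.88) = (-22.9744*j^5 - 47.4601*j^4 - 26.9512*j^3 - 34.7671*j^2 - 29.6248*j - 2.6608)/(44.0896*j^4 + 14.7408*j^3 + 26.1985*j^2 + 4.1736*j + 3.5344)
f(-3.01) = 0.50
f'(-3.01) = 0.66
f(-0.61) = 0.91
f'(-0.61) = 0.29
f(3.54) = -6.20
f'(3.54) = -2.77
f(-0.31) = 1.08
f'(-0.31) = 0.76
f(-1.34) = 0.93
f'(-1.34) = -0.09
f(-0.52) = 0.94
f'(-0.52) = 0.47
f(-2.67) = 0.70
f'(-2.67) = 0.49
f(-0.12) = 1.19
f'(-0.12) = 0.13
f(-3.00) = 0.51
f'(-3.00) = 0.66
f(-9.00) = -12.82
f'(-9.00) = 3.79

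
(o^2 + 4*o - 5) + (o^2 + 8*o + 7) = 2*o^2 + 12*o + 2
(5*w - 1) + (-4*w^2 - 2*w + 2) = -4*w^2 + 3*w + 1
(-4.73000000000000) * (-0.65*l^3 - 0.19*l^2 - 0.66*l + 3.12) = 3.0745*l^3 + 0.8987*l^2 + 3.1218*l - 14.7576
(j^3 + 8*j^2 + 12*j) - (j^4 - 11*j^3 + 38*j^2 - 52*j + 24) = -j^4 + 12*j^3 - 30*j^2 + 64*j - 24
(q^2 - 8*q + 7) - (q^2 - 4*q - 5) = 12 - 4*q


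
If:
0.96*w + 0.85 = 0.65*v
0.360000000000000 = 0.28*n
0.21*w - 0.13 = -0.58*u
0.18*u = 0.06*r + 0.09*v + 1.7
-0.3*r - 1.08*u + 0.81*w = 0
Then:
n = 1.29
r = -16.60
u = 1.65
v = -4.52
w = -3.94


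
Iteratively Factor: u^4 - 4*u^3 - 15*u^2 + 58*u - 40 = (u - 1)*(u^3 - 3*u^2 - 18*u + 40) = (u - 1)*(u + 4)*(u^2 - 7*u + 10) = (u - 2)*(u - 1)*(u + 4)*(u - 5)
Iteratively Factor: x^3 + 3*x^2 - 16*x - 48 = (x - 4)*(x^2 + 7*x + 12) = (x - 4)*(x + 4)*(x + 3)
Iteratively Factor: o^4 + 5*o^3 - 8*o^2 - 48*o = (o - 3)*(o^3 + 8*o^2 + 16*o) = o*(o - 3)*(o^2 + 8*o + 16) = o*(o - 3)*(o + 4)*(o + 4)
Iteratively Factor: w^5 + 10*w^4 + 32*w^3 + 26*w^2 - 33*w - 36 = (w + 3)*(w^4 + 7*w^3 + 11*w^2 - 7*w - 12) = (w + 3)^2*(w^3 + 4*w^2 - w - 4) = (w - 1)*(w + 3)^2*(w^2 + 5*w + 4) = (w - 1)*(w + 1)*(w + 3)^2*(w + 4)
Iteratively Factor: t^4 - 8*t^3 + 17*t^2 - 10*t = (t - 1)*(t^3 - 7*t^2 + 10*t) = (t - 2)*(t - 1)*(t^2 - 5*t) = (t - 5)*(t - 2)*(t - 1)*(t)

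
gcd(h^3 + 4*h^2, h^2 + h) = h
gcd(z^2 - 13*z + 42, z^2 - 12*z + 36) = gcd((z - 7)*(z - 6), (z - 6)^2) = z - 6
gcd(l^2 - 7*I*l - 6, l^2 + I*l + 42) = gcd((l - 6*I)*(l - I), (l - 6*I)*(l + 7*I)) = l - 6*I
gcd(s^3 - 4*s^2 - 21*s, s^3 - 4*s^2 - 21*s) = s^3 - 4*s^2 - 21*s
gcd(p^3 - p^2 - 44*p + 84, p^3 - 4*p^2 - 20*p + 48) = p^2 - 8*p + 12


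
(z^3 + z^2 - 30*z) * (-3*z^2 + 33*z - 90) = -3*z^5 + 30*z^4 + 33*z^3 - 1080*z^2 + 2700*z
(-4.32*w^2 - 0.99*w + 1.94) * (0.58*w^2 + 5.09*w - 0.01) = -2.5056*w^4 - 22.563*w^3 - 3.8707*w^2 + 9.8845*w - 0.0194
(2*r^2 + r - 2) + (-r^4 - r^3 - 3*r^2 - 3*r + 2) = -r^4 - r^3 - r^2 - 2*r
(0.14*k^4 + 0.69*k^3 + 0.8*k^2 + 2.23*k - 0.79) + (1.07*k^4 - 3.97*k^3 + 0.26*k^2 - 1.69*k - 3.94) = 1.21*k^4 - 3.28*k^3 + 1.06*k^2 + 0.54*k - 4.73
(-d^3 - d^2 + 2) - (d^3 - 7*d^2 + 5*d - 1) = -2*d^3 + 6*d^2 - 5*d + 3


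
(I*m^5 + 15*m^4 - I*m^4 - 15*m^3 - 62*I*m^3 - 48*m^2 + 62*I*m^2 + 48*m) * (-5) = -5*I*m^5 - 75*m^4 + 5*I*m^4 + 75*m^3 + 310*I*m^3 + 240*m^2 - 310*I*m^2 - 240*m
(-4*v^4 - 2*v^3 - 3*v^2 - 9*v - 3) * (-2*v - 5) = 8*v^5 + 24*v^4 + 16*v^3 + 33*v^2 + 51*v + 15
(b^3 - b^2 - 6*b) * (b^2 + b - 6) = b^5 - 13*b^3 + 36*b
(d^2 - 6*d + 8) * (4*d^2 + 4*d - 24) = 4*d^4 - 20*d^3 - 16*d^2 + 176*d - 192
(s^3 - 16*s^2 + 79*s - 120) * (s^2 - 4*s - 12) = s^5 - 20*s^4 + 131*s^3 - 244*s^2 - 468*s + 1440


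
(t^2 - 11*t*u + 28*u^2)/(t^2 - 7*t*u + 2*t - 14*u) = (t - 4*u)/(t + 2)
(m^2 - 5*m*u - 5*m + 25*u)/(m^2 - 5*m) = (m - 5*u)/m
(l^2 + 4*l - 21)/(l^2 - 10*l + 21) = (l + 7)/(l - 7)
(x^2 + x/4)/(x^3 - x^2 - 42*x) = (x + 1/4)/(x^2 - x - 42)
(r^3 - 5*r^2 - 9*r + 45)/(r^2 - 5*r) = r - 9/r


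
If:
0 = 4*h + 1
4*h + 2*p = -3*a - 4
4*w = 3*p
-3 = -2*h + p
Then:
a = 4/3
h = -1/4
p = -7/2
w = -21/8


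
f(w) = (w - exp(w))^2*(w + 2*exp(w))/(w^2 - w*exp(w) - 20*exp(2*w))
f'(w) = (2 - 2*exp(w))*(w - exp(w))*(w + 2*exp(w))/(w^2 - w*exp(w) - 20*exp(2*w)) + (w - exp(w))^2*(w + 2*exp(w))*(w*exp(w) - 2*w + 40*exp(2*w) + exp(w))/(w^2 - w*exp(w) - 20*exp(2*w))^2 + (w - exp(w))^2*(2*exp(w) + 1)/(w^2 - w*exp(w) - 20*exp(2*w)) = (w - exp(w))*((w - exp(w))*(w + 2*exp(w))*(w*exp(w) - 2*w + 40*exp(2*w) + exp(w)) + (-2*(1 - exp(w))*(w + 2*exp(w)) - (w - exp(w))*(2*exp(w) + 1))*(-w^2 + w*exp(w) + 20*exp(2*w)))/(-w^2 + w*exp(w) + 20*exp(2*w))^2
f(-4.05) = -4.03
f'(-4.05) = 1.01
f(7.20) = -132.83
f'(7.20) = -133.79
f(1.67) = -0.29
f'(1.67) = -0.38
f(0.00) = -0.10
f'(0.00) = 0.06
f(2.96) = -1.48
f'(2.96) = -1.77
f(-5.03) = -5.02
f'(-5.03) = 1.01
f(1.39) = -0.20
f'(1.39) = -0.25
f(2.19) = -0.57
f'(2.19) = -0.73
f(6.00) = -39.41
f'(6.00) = -40.19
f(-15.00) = -15.00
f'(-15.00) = 1.00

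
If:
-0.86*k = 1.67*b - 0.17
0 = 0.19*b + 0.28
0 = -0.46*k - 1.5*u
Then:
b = -1.47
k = 3.06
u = -0.94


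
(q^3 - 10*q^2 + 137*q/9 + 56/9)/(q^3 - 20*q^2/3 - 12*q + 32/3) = (9*q^2 - 18*q - 7)/(3*(3*q^2 + 4*q - 4))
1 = 1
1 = 1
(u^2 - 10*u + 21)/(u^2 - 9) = (u - 7)/(u + 3)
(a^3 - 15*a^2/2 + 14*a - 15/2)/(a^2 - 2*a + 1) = (2*a^2 - 13*a + 15)/(2*(a - 1))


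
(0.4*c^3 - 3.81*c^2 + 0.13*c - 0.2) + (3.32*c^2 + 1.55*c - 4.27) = 0.4*c^3 - 0.49*c^2 + 1.68*c - 4.47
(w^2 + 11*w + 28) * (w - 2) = w^3 + 9*w^2 + 6*w - 56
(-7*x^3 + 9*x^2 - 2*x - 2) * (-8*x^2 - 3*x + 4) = 56*x^5 - 51*x^4 - 39*x^3 + 58*x^2 - 2*x - 8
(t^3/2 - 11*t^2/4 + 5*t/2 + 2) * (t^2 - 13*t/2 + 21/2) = t^5/2 - 6*t^4 + 205*t^3/8 - 345*t^2/8 + 53*t/4 + 21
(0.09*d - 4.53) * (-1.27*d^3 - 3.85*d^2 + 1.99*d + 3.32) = -0.1143*d^4 + 5.4066*d^3 + 17.6196*d^2 - 8.7159*d - 15.0396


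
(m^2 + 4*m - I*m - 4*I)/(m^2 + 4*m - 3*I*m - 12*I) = (m - I)/(m - 3*I)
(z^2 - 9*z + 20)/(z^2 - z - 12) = (z - 5)/(z + 3)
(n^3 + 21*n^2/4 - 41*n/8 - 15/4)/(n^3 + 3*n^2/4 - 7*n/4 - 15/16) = 2*(n + 6)/(2*n + 3)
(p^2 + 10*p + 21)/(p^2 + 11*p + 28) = (p + 3)/(p + 4)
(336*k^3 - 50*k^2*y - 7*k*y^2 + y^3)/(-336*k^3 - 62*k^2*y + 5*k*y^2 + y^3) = (-6*k + y)/(6*k + y)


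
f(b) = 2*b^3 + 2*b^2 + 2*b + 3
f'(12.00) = 914.00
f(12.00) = 3771.00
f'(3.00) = 68.00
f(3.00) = 81.00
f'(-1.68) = 12.21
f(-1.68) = -4.20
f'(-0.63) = 1.86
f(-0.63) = 2.03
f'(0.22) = 3.17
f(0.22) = 3.56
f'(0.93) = 10.91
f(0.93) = 8.20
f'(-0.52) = 1.54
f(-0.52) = 2.22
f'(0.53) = 5.81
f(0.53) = 4.92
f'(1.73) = 26.88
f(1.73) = 22.80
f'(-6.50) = 229.50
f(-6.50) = -474.75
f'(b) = 6*b^2 + 4*b + 2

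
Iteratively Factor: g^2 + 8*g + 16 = (g + 4)*(g + 4)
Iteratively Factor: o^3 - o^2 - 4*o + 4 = (o - 2)*(o^2 + o - 2) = (o - 2)*(o - 1)*(o + 2)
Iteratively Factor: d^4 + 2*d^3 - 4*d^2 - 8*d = (d + 2)*(d^3 - 4*d) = d*(d + 2)*(d^2 - 4) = d*(d + 2)^2*(d - 2)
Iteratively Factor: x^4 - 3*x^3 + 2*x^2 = (x - 2)*(x^3 - x^2) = (x - 2)*(x - 1)*(x^2) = x*(x - 2)*(x - 1)*(x)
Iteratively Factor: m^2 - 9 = (m + 3)*(m - 3)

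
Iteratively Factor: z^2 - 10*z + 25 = (z - 5)*(z - 5)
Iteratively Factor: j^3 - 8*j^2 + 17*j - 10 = (j - 1)*(j^2 - 7*j + 10) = (j - 5)*(j - 1)*(j - 2)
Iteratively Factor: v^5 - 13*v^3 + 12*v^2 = (v)*(v^4 - 13*v^2 + 12*v) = v*(v - 1)*(v^3 + v^2 - 12*v) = v*(v - 3)*(v - 1)*(v^2 + 4*v) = v*(v - 3)*(v - 1)*(v + 4)*(v)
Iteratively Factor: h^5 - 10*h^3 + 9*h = (h - 1)*(h^4 + h^3 - 9*h^2 - 9*h) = (h - 1)*(h + 3)*(h^3 - 2*h^2 - 3*h) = h*(h - 1)*(h + 3)*(h^2 - 2*h - 3) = h*(h - 1)*(h + 1)*(h + 3)*(h - 3)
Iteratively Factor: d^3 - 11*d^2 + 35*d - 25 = (d - 5)*(d^2 - 6*d + 5) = (d - 5)^2*(d - 1)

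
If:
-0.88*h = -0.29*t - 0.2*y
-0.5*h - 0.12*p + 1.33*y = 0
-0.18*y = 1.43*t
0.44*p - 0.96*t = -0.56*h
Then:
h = 0.00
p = 0.00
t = 0.00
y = 0.00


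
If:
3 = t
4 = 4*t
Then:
No Solution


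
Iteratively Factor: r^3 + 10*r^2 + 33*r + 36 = (r + 3)*(r^2 + 7*r + 12) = (r + 3)*(r + 4)*(r + 3)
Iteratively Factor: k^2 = (k)*(k)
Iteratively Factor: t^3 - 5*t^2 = (t - 5)*(t^2) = t*(t - 5)*(t)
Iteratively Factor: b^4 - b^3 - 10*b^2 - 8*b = (b)*(b^3 - b^2 - 10*b - 8) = b*(b + 2)*(b^2 - 3*b - 4) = b*(b - 4)*(b + 2)*(b + 1)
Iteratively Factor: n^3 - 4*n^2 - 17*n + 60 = (n + 4)*(n^2 - 8*n + 15) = (n - 3)*(n + 4)*(n - 5)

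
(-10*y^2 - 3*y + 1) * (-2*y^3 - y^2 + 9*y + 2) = 20*y^5 + 16*y^4 - 89*y^3 - 48*y^2 + 3*y + 2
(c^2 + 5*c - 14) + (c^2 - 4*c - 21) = 2*c^2 + c - 35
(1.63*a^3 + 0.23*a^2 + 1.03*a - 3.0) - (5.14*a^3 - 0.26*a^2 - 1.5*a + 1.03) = -3.51*a^3 + 0.49*a^2 + 2.53*a - 4.03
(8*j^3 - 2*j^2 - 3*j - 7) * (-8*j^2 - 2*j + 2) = -64*j^5 + 44*j^3 + 58*j^2 + 8*j - 14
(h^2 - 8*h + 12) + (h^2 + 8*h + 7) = 2*h^2 + 19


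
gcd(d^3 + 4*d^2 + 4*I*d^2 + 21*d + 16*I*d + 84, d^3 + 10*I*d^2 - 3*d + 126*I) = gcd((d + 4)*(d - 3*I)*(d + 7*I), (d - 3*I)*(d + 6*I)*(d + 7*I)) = d^2 + 4*I*d + 21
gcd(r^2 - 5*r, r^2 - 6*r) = r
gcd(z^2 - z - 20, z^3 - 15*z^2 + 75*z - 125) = z - 5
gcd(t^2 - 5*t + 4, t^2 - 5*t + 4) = t^2 - 5*t + 4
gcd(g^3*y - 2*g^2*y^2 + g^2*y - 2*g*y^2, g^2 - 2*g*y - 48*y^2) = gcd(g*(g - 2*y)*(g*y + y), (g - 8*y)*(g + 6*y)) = 1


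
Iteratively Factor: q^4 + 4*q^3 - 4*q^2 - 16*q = (q)*(q^3 + 4*q^2 - 4*q - 16) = q*(q + 2)*(q^2 + 2*q - 8) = q*(q - 2)*(q + 2)*(q + 4)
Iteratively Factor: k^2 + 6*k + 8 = (k + 2)*(k + 4)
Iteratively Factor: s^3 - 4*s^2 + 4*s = (s - 2)*(s^2 - 2*s) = (s - 2)^2*(s)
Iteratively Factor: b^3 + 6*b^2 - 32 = (b + 4)*(b^2 + 2*b - 8) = (b - 2)*(b + 4)*(b + 4)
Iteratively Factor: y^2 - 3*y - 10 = (y - 5)*(y + 2)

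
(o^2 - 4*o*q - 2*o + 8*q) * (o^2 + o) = o^4 - 4*o^3*q - o^3 + 4*o^2*q - 2*o^2 + 8*o*q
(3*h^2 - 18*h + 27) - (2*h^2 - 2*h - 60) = h^2 - 16*h + 87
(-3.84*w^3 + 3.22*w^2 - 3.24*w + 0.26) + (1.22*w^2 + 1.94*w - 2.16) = -3.84*w^3 + 4.44*w^2 - 1.3*w - 1.9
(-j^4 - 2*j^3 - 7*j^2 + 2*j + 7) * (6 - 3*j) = 3*j^5 + 9*j^3 - 48*j^2 - 9*j + 42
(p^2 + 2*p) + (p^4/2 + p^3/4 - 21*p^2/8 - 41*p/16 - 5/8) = p^4/2 + p^3/4 - 13*p^2/8 - 9*p/16 - 5/8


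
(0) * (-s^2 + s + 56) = 0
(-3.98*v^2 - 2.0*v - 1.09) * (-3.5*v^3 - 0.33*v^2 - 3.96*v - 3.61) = 13.93*v^5 + 8.3134*v^4 + 20.2358*v^3 + 22.6475*v^2 + 11.5364*v + 3.9349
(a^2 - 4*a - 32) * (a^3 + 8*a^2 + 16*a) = a^5 + 4*a^4 - 48*a^3 - 320*a^2 - 512*a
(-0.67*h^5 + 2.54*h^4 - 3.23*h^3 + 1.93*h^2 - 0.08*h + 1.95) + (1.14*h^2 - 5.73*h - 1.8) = -0.67*h^5 + 2.54*h^4 - 3.23*h^3 + 3.07*h^2 - 5.81*h + 0.15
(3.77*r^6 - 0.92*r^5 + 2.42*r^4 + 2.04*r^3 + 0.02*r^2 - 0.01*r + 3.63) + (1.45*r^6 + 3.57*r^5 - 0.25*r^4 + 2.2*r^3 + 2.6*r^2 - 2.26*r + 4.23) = 5.22*r^6 + 2.65*r^5 + 2.17*r^4 + 4.24*r^3 + 2.62*r^2 - 2.27*r + 7.86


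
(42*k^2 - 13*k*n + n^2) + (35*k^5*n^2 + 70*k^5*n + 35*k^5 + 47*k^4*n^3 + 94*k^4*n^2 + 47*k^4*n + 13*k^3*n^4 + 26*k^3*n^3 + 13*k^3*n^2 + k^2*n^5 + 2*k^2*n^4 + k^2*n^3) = 35*k^5*n^2 + 70*k^5*n + 35*k^5 + 47*k^4*n^3 + 94*k^4*n^2 + 47*k^4*n + 13*k^3*n^4 + 26*k^3*n^3 + 13*k^3*n^2 + k^2*n^5 + 2*k^2*n^4 + k^2*n^3 + 42*k^2 - 13*k*n + n^2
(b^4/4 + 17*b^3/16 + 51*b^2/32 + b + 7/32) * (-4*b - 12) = -b^5 - 29*b^4/4 - 153*b^3/8 - 185*b^2/8 - 103*b/8 - 21/8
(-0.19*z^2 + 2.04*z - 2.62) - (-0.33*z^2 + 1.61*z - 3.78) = 0.14*z^2 + 0.43*z + 1.16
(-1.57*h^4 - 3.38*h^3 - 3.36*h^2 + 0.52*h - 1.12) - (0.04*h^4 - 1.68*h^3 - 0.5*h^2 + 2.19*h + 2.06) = -1.61*h^4 - 1.7*h^3 - 2.86*h^2 - 1.67*h - 3.18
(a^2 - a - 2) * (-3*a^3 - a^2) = -3*a^5 + 2*a^4 + 7*a^3 + 2*a^2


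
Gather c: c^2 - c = c^2 - c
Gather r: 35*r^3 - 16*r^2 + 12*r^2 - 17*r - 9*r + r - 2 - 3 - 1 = 35*r^3 - 4*r^2 - 25*r - 6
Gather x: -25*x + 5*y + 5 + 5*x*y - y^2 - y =x*(5*y - 25) - y^2 + 4*y + 5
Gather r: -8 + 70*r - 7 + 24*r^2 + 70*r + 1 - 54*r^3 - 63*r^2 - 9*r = -54*r^3 - 39*r^2 + 131*r - 14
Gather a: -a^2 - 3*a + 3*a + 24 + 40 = 64 - a^2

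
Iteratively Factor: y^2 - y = (y - 1)*(y)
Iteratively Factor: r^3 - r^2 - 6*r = (r)*(r^2 - r - 6) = r*(r - 3)*(r + 2)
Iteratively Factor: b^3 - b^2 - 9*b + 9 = (b + 3)*(b^2 - 4*b + 3) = (b - 3)*(b + 3)*(b - 1)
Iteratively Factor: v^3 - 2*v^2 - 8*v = (v - 4)*(v^2 + 2*v) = v*(v - 4)*(v + 2)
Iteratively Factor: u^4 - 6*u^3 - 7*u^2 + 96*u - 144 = (u - 3)*(u^3 - 3*u^2 - 16*u + 48) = (u - 3)^2*(u^2 - 16) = (u - 4)*(u - 3)^2*(u + 4)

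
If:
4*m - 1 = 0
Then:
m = 1/4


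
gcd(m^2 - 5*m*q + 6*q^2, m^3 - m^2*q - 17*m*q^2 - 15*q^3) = 1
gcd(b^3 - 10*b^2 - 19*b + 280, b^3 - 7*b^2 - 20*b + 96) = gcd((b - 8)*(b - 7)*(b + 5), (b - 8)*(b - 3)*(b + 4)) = b - 8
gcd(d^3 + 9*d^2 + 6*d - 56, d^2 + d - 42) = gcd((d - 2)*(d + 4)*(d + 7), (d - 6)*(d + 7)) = d + 7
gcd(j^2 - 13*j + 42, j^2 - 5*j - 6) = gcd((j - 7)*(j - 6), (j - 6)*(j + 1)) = j - 6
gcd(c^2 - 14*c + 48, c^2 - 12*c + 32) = c - 8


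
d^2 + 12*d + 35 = (d + 5)*(d + 7)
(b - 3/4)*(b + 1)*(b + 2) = b^3 + 9*b^2/4 - b/4 - 3/2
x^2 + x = x*(x + 1)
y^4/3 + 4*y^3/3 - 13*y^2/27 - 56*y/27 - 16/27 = (y/3 + 1/3)*(y - 4/3)*(y + 1/3)*(y + 4)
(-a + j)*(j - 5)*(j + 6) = -a*j^2 - a*j + 30*a + j^3 + j^2 - 30*j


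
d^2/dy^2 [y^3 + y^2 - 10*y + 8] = 6*y + 2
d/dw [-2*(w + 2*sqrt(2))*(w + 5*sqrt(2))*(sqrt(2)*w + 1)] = -6*sqrt(2)*w^2 - 60*w - 54*sqrt(2)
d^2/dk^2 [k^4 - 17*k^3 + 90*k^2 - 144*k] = 12*k^2 - 102*k + 180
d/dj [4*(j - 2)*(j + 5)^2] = 4*(j + 5)*(3*j + 1)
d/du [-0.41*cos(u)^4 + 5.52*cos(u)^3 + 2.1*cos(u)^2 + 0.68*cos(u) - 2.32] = (1.64*cos(u)^3 - 16.56*cos(u)^2 - 4.2*cos(u) - 0.68)*sin(u)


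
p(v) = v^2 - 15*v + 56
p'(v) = 2*v - 15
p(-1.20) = 75.44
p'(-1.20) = -17.40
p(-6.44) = 194.07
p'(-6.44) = -27.88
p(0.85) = 43.97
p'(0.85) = -13.30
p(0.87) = 43.71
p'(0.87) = -13.26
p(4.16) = 10.91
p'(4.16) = -6.68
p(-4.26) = 138.05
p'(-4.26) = -23.52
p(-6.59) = 198.28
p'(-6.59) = -28.18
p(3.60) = 14.96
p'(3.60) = -7.80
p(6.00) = 2.00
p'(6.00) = -3.00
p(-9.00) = 272.00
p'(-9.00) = -33.00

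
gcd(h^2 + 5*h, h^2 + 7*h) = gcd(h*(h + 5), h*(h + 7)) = h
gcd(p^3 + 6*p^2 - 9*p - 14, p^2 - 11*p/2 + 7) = p - 2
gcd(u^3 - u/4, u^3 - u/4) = u^3 - u/4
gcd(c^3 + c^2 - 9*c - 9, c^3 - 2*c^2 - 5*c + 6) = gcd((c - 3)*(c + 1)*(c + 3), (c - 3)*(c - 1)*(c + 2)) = c - 3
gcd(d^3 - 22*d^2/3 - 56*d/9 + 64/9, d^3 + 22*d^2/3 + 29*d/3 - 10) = d - 2/3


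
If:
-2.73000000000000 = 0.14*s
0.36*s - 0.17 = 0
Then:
No Solution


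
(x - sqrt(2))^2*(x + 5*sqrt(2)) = x^3 + 3*sqrt(2)*x^2 - 18*x + 10*sqrt(2)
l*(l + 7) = l^2 + 7*l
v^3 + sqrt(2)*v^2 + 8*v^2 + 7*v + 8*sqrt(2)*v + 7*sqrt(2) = (v + 1)*(v + 7)*(v + sqrt(2))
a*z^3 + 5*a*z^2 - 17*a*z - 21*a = (z - 3)*(z + 7)*(a*z + a)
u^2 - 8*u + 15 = (u - 5)*(u - 3)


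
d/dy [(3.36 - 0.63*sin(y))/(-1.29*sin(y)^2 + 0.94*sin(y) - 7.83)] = (-0.8127*sin(y)^2 + 8.6688*sin(y) + 1.7745)*cos(y)/(1.6641*sin(y)^4 - 2.4252*sin(y)^3 + 21.085*sin(y)^2 - 14.7204*sin(y) + 61.3089)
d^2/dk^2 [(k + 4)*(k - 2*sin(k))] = 2*(k + 4)*sin(k) - 4*cos(k) + 2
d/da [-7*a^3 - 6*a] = -21*a^2 - 6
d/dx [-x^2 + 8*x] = 8 - 2*x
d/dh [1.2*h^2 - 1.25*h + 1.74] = 2.4*h - 1.25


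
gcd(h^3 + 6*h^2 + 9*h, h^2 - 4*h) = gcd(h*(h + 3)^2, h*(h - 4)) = h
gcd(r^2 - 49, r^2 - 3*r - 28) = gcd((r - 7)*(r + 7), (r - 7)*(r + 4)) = r - 7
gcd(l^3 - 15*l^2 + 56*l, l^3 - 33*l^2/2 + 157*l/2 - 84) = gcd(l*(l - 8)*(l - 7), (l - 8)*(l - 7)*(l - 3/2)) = l^2 - 15*l + 56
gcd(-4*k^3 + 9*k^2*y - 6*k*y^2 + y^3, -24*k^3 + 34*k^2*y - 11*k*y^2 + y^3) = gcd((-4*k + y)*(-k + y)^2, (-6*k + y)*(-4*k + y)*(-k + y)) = 4*k^2 - 5*k*y + y^2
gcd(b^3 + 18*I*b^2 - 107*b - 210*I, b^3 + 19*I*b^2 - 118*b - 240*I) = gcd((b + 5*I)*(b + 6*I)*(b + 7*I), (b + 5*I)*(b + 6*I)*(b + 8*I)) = b^2 + 11*I*b - 30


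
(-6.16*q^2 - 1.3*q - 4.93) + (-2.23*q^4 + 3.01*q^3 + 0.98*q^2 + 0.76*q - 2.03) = -2.23*q^4 + 3.01*q^3 - 5.18*q^2 - 0.54*q - 6.96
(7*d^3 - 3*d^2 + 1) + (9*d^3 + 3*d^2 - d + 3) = 16*d^3 - d + 4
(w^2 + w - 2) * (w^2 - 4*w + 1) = w^4 - 3*w^3 - 5*w^2 + 9*w - 2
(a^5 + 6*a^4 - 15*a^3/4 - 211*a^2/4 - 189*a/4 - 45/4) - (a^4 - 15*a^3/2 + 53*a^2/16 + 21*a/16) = a^5 + 5*a^4 + 15*a^3/4 - 897*a^2/16 - 777*a/16 - 45/4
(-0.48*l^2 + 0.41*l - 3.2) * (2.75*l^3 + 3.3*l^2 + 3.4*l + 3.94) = -1.32*l^5 - 0.4565*l^4 - 9.079*l^3 - 11.0572*l^2 - 9.2646*l - 12.608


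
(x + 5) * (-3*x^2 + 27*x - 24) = -3*x^3 + 12*x^2 + 111*x - 120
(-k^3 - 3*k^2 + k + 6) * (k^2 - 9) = -k^5 - 3*k^4 + 10*k^3 + 33*k^2 - 9*k - 54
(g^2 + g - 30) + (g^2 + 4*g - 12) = 2*g^2 + 5*g - 42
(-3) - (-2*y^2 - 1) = 2*y^2 - 2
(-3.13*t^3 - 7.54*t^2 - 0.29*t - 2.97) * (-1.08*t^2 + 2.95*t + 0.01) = 3.3804*t^5 - 1.0903*t^4 - 21.9611*t^3 + 2.2767*t^2 - 8.7644*t - 0.0297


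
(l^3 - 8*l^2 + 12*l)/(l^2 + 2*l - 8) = l*(l - 6)/(l + 4)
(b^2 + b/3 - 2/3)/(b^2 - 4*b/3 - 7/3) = (3*b - 2)/(3*b - 7)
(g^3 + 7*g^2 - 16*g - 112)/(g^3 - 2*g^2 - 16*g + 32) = (g + 7)/(g - 2)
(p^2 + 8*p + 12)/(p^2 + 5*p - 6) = (p + 2)/(p - 1)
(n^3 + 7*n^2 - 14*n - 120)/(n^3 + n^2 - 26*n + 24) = (n + 5)/(n - 1)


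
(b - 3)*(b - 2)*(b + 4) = b^3 - b^2 - 14*b + 24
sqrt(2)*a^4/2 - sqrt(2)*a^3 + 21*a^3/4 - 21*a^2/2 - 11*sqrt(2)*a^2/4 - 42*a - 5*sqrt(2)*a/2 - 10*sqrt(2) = (a/2 + 1)*(a - 4)*(a + 5*sqrt(2))*(sqrt(2)*a + 1/2)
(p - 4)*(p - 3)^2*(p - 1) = p^4 - 11*p^3 + 43*p^2 - 69*p + 36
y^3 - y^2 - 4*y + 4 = (y - 2)*(y - 1)*(y + 2)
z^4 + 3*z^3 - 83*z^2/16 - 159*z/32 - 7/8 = (z - 7/4)*(z + 1/4)*(z + 1/2)*(z + 4)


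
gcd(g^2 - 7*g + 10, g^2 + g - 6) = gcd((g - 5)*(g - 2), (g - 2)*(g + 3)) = g - 2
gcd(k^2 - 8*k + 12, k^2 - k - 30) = k - 6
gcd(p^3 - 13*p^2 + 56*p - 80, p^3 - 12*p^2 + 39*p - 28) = p - 4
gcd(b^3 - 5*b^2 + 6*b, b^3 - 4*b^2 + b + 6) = b^2 - 5*b + 6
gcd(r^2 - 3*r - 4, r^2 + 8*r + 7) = r + 1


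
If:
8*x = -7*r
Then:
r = -8*x/7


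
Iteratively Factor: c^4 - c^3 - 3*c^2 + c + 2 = (c - 2)*(c^3 + c^2 - c - 1) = (c - 2)*(c - 1)*(c^2 + 2*c + 1) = (c - 2)*(c - 1)*(c + 1)*(c + 1)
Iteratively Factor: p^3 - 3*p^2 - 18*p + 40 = (p - 2)*(p^2 - p - 20) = (p - 5)*(p - 2)*(p + 4)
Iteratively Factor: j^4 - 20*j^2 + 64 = (j - 2)*(j^3 + 2*j^2 - 16*j - 32) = (j - 2)*(j + 4)*(j^2 - 2*j - 8) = (j - 2)*(j + 2)*(j + 4)*(j - 4)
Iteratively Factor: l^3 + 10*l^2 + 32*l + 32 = (l + 2)*(l^2 + 8*l + 16) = (l + 2)*(l + 4)*(l + 4)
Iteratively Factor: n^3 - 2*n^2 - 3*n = (n + 1)*(n^2 - 3*n) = n*(n + 1)*(n - 3)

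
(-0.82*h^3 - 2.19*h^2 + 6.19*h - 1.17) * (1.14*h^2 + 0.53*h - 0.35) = -0.9348*h^5 - 2.9312*h^4 + 6.1829*h^3 + 2.7134*h^2 - 2.7866*h + 0.4095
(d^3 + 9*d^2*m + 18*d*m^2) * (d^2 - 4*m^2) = d^5 + 9*d^4*m + 14*d^3*m^2 - 36*d^2*m^3 - 72*d*m^4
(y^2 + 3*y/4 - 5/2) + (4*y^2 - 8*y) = 5*y^2 - 29*y/4 - 5/2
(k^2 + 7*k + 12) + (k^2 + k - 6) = 2*k^2 + 8*k + 6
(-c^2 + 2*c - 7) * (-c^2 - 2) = c^4 - 2*c^3 + 9*c^2 - 4*c + 14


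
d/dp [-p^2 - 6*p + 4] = -2*p - 6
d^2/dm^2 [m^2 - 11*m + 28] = 2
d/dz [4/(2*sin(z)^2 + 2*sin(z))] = -(4/tan(z) + 2*cos(z)/sin(z)^2)/(sin(z) + 1)^2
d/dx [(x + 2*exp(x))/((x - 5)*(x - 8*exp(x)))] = ((x - 5)*(x - 8*exp(x))*(2*exp(x) + 1) + (x - 5)*(x + 2*exp(x))*(8*exp(x) - 1) - (x - 8*exp(x))*(x + 2*exp(x)))/((x - 5)^2*(x - 8*exp(x))^2)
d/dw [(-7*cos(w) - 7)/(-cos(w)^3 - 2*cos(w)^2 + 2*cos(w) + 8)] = 56*(11*cos(w) + 5*cos(2*w) + cos(3*w) + 17)*sin(w)/(-8*sin(w)^2 - 5*cos(w) + cos(3*w) - 24)^2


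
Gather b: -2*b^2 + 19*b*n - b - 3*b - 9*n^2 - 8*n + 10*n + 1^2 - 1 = -2*b^2 + b*(19*n - 4) - 9*n^2 + 2*n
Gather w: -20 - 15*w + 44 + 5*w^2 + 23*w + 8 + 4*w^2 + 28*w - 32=9*w^2 + 36*w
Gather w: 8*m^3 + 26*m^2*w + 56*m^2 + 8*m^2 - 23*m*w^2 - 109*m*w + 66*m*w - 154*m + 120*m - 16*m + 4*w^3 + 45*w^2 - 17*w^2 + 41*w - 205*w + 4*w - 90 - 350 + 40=8*m^3 + 64*m^2 - 50*m + 4*w^3 + w^2*(28 - 23*m) + w*(26*m^2 - 43*m - 160) - 400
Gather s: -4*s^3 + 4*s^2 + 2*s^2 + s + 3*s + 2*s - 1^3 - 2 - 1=-4*s^3 + 6*s^2 + 6*s - 4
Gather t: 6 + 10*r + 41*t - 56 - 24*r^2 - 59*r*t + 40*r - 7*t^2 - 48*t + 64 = -24*r^2 + 50*r - 7*t^2 + t*(-59*r - 7) + 14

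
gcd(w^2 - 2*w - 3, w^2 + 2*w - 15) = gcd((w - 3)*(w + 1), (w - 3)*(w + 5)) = w - 3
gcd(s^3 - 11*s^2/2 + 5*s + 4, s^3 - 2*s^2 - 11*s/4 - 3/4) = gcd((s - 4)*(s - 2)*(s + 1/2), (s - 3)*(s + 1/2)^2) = s + 1/2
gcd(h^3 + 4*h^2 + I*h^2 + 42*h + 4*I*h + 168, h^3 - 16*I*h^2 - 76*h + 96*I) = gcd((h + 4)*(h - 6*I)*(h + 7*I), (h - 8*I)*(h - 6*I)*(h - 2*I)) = h - 6*I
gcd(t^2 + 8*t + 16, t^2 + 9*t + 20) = t + 4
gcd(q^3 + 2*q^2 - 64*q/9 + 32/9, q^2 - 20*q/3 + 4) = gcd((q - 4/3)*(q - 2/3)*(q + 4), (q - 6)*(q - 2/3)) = q - 2/3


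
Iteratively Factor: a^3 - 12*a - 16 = (a + 2)*(a^2 - 2*a - 8) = (a + 2)^2*(a - 4)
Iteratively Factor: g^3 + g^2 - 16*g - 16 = (g - 4)*(g^2 + 5*g + 4) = (g - 4)*(g + 4)*(g + 1)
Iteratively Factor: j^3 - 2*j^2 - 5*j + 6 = (j - 3)*(j^2 + j - 2) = (j - 3)*(j + 2)*(j - 1)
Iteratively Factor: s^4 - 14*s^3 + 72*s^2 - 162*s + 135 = (s - 5)*(s^3 - 9*s^2 + 27*s - 27) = (s - 5)*(s - 3)*(s^2 - 6*s + 9) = (s - 5)*(s - 3)^2*(s - 3)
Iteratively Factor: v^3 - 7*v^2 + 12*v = (v - 4)*(v^2 - 3*v) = (v - 4)*(v - 3)*(v)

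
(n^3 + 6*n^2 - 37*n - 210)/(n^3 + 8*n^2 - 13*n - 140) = (n - 6)/(n - 4)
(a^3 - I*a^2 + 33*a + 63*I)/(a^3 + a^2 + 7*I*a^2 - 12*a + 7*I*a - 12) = (a^2 - 4*I*a + 21)/(a^2 + a*(1 + 4*I) + 4*I)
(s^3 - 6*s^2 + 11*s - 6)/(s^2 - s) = s - 5 + 6/s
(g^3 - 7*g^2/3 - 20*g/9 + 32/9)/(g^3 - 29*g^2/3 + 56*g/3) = (3*g^2 + g - 4)/(3*g*(g - 7))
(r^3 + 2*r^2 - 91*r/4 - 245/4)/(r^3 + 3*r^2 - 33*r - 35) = (r^2 + 7*r + 49/4)/(r^2 + 8*r + 7)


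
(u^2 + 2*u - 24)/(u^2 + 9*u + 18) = (u - 4)/(u + 3)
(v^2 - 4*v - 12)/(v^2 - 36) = (v + 2)/(v + 6)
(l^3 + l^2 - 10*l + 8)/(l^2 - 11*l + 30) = (l^3 + l^2 - 10*l + 8)/(l^2 - 11*l + 30)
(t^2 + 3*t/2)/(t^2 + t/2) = (2*t + 3)/(2*t + 1)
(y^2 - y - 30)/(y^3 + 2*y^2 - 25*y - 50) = (y - 6)/(y^2 - 3*y - 10)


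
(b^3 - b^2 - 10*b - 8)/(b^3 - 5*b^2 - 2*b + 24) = (b + 1)/(b - 3)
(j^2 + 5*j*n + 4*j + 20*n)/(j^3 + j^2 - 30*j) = (j^2 + 5*j*n + 4*j + 20*n)/(j*(j^2 + j - 30))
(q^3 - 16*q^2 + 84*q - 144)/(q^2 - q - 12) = (q^2 - 12*q + 36)/(q + 3)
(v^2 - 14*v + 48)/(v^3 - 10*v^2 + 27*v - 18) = (v - 8)/(v^2 - 4*v + 3)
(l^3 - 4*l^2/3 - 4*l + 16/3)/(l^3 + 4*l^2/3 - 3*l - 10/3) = (3*l^2 - 10*l + 8)/(3*l^2 - 2*l - 5)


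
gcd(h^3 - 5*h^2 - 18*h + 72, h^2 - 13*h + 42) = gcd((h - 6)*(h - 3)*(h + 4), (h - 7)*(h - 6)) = h - 6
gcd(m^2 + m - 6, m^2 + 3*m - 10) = m - 2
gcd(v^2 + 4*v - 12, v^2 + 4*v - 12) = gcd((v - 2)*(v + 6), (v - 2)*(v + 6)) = v^2 + 4*v - 12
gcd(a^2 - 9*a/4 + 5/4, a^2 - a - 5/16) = a - 5/4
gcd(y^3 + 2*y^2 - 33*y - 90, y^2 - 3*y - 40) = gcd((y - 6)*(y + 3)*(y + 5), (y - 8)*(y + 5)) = y + 5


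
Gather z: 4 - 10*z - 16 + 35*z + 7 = 25*z - 5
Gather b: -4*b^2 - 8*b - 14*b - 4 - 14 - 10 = -4*b^2 - 22*b - 28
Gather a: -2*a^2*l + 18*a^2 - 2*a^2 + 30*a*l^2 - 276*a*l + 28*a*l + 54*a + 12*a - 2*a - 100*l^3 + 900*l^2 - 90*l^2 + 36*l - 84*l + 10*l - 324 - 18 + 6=a^2*(16 - 2*l) + a*(30*l^2 - 248*l + 64) - 100*l^3 + 810*l^2 - 38*l - 336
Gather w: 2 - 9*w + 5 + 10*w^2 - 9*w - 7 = 10*w^2 - 18*w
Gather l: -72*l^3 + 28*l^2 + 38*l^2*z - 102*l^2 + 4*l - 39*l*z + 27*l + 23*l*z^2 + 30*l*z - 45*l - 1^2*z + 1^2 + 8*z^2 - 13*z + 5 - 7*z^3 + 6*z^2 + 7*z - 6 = -72*l^3 + l^2*(38*z - 74) + l*(23*z^2 - 9*z - 14) - 7*z^3 + 14*z^2 - 7*z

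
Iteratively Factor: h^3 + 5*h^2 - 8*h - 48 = (h + 4)*(h^2 + h - 12) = (h + 4)^2*(h - 3)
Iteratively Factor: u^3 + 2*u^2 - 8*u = (u)*(u^2 + 2*u - 8) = u*(u + 4)*(u - 2)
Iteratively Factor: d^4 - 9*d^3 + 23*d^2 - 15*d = (d - 5)*(d^3 - 4*d^2 + 3*d) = d*(d - 5)*(d^2 - 4*d + 3) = d*(d - 5)*(d - 3)*(d - 1)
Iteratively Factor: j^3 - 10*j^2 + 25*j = (j - 5)*(j^2 - 5*j) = (j - 5)^2*(j)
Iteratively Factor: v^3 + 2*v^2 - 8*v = (v + 4)*(v^2 - 2*v) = (v - 2)*(v + 4)*(v)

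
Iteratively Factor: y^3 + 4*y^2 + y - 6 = (y - 1)*(y^2 + 5*y + 6) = (y - 1)*(y + 2)*(y + 3)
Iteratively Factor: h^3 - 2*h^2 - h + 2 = (h - 2)*(h^2 - 1) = (h - 2)*(h + 1)*(h - 1)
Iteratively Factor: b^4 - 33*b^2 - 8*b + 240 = (b + 4)*(b^3 - 4*b^2 - 17*b + 60) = (b - 5)*(b + 4)*(b^2 + b - 12) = (b - 5)*(b + 4)^2*(b - 3)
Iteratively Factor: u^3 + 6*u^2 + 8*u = (u + 4)*(u^2 + 2*u) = (u + 2)*(u + 4)*(u)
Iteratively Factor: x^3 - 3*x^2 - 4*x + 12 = (x - 3)*(x^2 - 4) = (x - 3)*(x - 2)*(x + 2)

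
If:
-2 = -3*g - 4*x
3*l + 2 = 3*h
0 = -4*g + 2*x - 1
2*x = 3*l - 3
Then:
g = 0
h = 2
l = 4/3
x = 1/2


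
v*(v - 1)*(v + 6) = v^3 + 5*v^2 - 6*v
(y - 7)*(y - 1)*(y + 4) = y^3 - 4*y^2 - 25*y + 28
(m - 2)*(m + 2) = m^2 - 4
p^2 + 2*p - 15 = (p - 3)*(p + 5)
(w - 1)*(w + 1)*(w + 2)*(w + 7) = w^4 + 9*w^3 + 13*w^2 - 9*w - 14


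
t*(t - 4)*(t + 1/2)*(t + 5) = t^4 + 3*t^3/2 - 39*t^2/2 - 10*t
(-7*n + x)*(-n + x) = 7*n^2 - 8*n*x + x^2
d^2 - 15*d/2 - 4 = (d - 8)*(d + 1/2)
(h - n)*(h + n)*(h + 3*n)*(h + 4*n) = h^4 + 7*h^3*n + 11*h^2*n^2 - 7*h*n^3 - 12*n^4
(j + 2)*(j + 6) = j^2 + 8*j + 12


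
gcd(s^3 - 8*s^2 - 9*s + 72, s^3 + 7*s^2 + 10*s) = 1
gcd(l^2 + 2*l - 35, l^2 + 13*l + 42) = l + 7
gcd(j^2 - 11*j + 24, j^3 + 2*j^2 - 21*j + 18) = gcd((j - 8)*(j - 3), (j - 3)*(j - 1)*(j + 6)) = j - 3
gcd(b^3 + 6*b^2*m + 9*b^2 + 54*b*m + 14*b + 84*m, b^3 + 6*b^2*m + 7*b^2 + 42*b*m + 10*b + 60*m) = b^2 + 6*b*m + 2*b + 12*m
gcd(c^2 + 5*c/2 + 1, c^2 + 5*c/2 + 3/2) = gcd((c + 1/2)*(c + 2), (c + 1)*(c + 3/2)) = 1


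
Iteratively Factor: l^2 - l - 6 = (l + 2)*(l - 3)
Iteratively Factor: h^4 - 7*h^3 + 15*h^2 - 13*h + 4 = (h - 1)*(h^3 - 6*h^2 + 9*h - 4) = (h - 1)^2*(h^2 - 5*h + 4) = (h - 4)*(h - 1)^2*(h - 1)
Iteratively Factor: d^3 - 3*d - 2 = (d + 1)*(d^2 - d - 2) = (d + 1)^2*(d - 2)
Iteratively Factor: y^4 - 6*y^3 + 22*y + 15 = (y - 5)*(y^3 - y^2 - 5*y - 3) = (y - 5)*(y + 1)*(y^2 - 2*y - 3) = (y - 5)*(y + 1)^2*(y - 3)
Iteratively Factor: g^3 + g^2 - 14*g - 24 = (g + 3)*(g^2 - 2*g - 8) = (g - 4)*(g + 3)*(g + 2)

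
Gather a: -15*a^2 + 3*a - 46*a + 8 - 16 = -15*a^2 - 43*a - 8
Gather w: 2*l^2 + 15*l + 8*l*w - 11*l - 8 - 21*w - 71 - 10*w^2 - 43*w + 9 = 2*l^2 + 4*l - 10*w^2 + w*(8*l - 64) - 70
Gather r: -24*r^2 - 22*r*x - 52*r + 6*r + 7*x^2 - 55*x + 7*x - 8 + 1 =-24*r^2 + r*(-22*x - 46) + 7*x^2 - 48*x - 7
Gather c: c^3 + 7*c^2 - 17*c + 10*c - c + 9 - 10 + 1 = c^3 + 7*c^2 - 8*c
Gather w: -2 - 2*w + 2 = -2*w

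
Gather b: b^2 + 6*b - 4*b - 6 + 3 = b^2 + 2*b - 3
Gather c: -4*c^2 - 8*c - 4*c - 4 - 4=-4*c^2 - 12*c - 8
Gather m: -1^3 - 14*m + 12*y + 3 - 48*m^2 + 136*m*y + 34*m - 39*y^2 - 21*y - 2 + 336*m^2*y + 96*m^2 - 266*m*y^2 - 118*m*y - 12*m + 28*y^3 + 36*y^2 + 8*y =m^2*(336*y + 48) + m*(-266*y^2 + 18*y + 8) + 28*y^3 - 3*y^2 - y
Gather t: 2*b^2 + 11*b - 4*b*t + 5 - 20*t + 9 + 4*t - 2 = 2*b^2 + 11*b + t*(-4*b - 16) + 12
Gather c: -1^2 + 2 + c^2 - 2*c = c^2 - 2*c + 1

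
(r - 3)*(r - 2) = r^2 - 5*r + 6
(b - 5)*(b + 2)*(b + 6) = b^3 + 3*b^2 - 28*b - 60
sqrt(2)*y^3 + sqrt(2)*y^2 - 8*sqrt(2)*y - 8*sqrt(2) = (y - 2*sqrt(2))*(y + 2*sqrt(2))*(sqrt(2)*y + sqrt(2))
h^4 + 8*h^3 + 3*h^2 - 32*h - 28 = (h - 2)*(h + 1)*(h + 2)*(h + 7)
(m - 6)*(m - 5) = m^2 - 11*m + 30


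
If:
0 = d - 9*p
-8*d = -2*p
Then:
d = 0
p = 0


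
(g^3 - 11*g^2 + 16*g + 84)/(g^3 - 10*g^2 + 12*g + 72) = (g - 7)/(g - 6)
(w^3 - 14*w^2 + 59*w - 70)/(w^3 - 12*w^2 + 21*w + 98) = (w^2 - 7*w + 10)/(w^2 - 5*w - 14)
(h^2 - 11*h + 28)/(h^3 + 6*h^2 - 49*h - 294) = (h - 4)/(h^2 + 13*h + 42)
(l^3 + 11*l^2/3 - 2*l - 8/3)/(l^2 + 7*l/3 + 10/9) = 3*(l^2 + 3*l - 4)/(3*l + 5)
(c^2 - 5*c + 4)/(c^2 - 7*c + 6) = (c - 4)/(c - 6)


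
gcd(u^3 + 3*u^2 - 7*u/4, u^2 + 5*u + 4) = 1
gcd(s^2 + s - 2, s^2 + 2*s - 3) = s - 1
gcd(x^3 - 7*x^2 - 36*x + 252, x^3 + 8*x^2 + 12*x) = x + 6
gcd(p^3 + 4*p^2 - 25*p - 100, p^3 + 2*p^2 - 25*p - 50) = p^2 - 25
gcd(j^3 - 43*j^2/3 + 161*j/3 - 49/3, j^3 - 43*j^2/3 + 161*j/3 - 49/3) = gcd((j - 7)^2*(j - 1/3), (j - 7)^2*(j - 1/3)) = j^3 - 43*j^2/3 + 161*j/3 - 49/3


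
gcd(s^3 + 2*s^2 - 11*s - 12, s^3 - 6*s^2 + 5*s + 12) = s^2 - 2*s - 3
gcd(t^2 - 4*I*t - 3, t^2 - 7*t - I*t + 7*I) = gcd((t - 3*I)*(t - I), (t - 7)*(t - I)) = t - I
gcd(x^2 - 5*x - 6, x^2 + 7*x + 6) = x + 1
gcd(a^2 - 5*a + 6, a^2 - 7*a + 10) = a - 2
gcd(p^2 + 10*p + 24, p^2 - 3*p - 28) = p + 4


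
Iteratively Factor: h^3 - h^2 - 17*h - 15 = (h + 1)*(h^2 - 2*h - 15) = (h - 5)*(h + 1)*(h + 3)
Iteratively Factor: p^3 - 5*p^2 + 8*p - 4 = (p - 2)*(p^2 - 3*p + 2) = (p - 2)*(p - 1)*(p - 2)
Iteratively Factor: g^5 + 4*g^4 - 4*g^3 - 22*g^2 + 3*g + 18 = (g + 3)*(g^4 + g^3 - 7*g^2 - g + 6) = (g + 1)*(g + 3)*(g^3 - 7*g + 6) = (g + 1)*(g + 3)^2*(g^2 - 3*g + 2) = (g - 2)*(g + 1)*(g + 3)^2*(g - 1)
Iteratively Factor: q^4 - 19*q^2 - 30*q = (q + 2)*(q^3 - 2*q^2 - 15*q) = (q + 2)*(q + 3)*(q^2 - 5*q) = q*(q + 2)*(q + 3)*(q - 5)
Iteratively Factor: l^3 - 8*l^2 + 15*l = (l - 5)*(l^2 - 3*l) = (l - 5)*(l - 3)*(l)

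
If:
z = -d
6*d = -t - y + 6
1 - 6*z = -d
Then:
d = -1/7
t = 48/7 - y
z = 1/7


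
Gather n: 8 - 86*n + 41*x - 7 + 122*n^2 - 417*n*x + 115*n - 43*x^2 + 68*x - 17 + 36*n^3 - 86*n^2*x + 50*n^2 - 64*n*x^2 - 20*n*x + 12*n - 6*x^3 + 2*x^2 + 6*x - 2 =36*n^3 + n^2*(172 - 86*x) + n*(-64*x^2 - 437*x + 41) - 6*x^3 - 41*x^2 + 115*x - 18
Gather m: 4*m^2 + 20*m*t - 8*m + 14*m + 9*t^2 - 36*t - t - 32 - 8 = 4*m^2 + m*(20*t + 6) + 9*t^2 - 37*t - 40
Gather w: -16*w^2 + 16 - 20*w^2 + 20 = 36 - 36*w^2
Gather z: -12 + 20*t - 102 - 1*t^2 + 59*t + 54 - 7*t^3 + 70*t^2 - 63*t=-7*t^3 + 69*t^2 + 16*t - 60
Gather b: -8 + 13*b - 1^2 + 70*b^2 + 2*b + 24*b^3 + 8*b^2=24*b^3 + 78*b^2 + 15*b - 9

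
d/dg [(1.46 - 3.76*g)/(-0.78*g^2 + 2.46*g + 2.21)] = (-2.9328*g^2 + 2.2776*g - 11.9012)/(0.6084*g^4 - 3.8376*g^3 + 2.604*g^2 + 10.8732*g + 4.8841)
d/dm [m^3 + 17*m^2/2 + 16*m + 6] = 3*m^2 + 17*m + 16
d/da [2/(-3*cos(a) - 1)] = -6*sin(a)/(3*cos(a) + 1)^2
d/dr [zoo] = 0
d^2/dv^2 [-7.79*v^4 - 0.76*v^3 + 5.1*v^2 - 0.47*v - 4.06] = -93.48*v^2 - 4.56*v + 10.2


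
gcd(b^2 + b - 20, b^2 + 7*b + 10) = b + 5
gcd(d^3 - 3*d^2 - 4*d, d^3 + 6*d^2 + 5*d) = d^2 + d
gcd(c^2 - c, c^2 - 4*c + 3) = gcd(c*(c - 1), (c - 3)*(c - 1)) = c - 1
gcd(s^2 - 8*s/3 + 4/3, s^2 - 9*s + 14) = s - 2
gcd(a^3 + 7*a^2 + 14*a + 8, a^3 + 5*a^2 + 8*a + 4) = a^2 + 3*a + 2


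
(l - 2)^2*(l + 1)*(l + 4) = l^4 + l^3 - 12*l^2 + 4*l + 16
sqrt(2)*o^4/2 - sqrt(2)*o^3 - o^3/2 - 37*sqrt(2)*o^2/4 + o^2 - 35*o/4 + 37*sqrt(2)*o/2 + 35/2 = (o - 2)*(o - 7*sqrt(2)/2)*(o + 5*sqrt(2)/2)*(sqrt(2)*o/2 + 1/2)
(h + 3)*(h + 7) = h^2 + 10*h + 21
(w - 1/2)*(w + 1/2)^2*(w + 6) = w^4 + 13*w^3/2 + 11*w^2/4 - 13*w/8 - 3/4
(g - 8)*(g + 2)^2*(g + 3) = g^4 - g^3 - 40*g^2 - 116*g - 96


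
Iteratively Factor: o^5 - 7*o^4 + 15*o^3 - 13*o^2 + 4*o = (o - 1)*(o^4 - 6*o^3 + 9*o^2 - 4*o) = o*(o - 1)*(o^3 - 6*o^2 + 9*o - 4) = o*(o - 1)^2*(o^2 - 5*o + 4) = o*(o - 4)*(o - 1)^2*(o - 1)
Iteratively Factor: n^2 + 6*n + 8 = (n + 2)*(n + 4)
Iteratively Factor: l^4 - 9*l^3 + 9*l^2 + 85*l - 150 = (l - 5)*(l^3 - 4*l^2 - 11*l + 30) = (l - 5)*(l - 2)*(l^2 - 2*l - 15) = (l - 5)*(l - 2)*(l + 3)*(l - 5)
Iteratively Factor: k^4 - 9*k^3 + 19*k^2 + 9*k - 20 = (k + 1)*(k^3 - 10*k^2 + 29*k - 20) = (k - 1)*(k + 1)*(k^2 - 9*k + 20) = (k - 5)*(k - 1)*(k + 1)*(k - 4)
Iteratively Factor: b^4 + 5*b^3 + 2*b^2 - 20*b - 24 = (b + 2)*(b^3 + 3*b^2 - 4*b - 12) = (b - 2)*(b + 2)*(b^2 + 5*b + 6) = (b - 2)*(b + 2)^2*(b + 3)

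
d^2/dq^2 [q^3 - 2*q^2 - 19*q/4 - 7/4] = 6*q - 4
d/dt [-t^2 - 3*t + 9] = -2*t - 3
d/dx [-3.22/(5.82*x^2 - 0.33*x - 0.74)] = (37.4808*x - 1.0626)/(-5.82*x^2 + 0.33*x + 0.74)^2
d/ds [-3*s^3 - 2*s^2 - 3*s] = -9*s^2 - 4*s - 3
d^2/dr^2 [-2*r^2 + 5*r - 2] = -4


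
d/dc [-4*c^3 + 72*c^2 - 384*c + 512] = -12*c^2 + 144*c - 384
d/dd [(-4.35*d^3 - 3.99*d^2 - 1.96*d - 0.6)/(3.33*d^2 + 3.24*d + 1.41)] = (-14.4855*d^4 - 28.188*d^3 - 24.8013*d^2 - 7.2558*d - 0.8196)/(11.0889*d^4 + 21.5784*d^3 + 19.8882*d^2 + 9.1368*d + 1.9881)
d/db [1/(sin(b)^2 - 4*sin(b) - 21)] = 2*(2 - sin(b))*cos(b)/((sin(b) - 7)^2*(sin(b) + 3)^2)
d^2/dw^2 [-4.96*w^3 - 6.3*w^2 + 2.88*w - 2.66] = -29.76*w - 12.6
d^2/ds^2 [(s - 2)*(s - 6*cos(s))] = 2*(3*s - 6)*cos(s) + 12*sin(s) + 2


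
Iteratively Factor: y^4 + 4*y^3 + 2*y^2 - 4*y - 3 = (y + 1)*(y^3 + 3*y^2 - y - 3) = (y + 1)^2*(y^2 + 2*y - 3) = (y - 1)*(y + 1)^2*(y + 3)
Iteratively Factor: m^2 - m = (m)*(m - 1)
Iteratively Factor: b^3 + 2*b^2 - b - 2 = (b - 1)*(b^2 + 3*b + 2) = (b - 1)*(b + 1)*(b + 2)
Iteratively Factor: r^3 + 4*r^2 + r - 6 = (r + 2)*(r^2 + 2*r - 3) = (r + 2)*(r + 3)*(r - 1)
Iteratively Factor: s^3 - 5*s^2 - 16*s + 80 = (s + 4)*(s^2 - 9*s + 20) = (s - 4)*(s + 4)*(s - 5)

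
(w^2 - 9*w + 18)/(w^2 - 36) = (w - 3)/(w + 6)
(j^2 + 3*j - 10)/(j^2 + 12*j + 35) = (j - 2)/(j + 7)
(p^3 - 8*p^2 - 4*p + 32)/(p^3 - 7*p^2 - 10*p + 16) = (p - 2)/(p - 1)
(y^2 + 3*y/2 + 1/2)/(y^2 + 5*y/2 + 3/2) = (2*y + 1)/(2*y + 3)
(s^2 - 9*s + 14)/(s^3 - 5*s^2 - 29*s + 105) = (s - 2)/(s^2 + 2*s - 15)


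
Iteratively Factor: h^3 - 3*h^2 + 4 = (h - 2)*(h^2 - h - 2) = (h - 2)*(h + 1)*(h - 2)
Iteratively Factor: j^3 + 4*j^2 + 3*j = (j + 1)*(j^2 + 3*j) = j*(j + 1)*(j + 3)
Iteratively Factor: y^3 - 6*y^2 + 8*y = (y)*(y^2 - 6*y + 8) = y*(y - 2)*(y - 4)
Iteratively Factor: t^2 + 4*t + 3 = (t + 1)*(t + 3)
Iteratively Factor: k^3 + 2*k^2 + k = (k + 1)*(k^2 + k) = k*(k + 1)*(k + 1)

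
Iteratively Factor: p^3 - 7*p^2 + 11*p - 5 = (p - 1)*(p^2 - 6*p + 5) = (p - 1)^2*(p - 5)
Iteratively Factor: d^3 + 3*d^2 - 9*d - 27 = (d + 3)*(d^2 - 9) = (d - 3)*(d + 3)*(d + 3)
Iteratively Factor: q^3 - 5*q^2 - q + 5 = (q + 1)*(q^2 - 6*q + 5) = (q - 5)*(q + 1)*(q - 1)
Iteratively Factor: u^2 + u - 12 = (u - 3)*(u + 4)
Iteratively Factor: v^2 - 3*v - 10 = (v - 5)*(v + 2)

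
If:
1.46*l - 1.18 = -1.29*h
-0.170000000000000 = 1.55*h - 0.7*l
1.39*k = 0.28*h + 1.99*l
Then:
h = 0.18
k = 0.96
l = 0.65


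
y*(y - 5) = y^2 - 5*y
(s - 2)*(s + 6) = s^2 + 4*s - 12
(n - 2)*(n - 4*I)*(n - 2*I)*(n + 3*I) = n^4 - 2*n^3 - 3*I*n^3 + 10*n^2 + 6*I*n^2 - 20*n - 24*I*n + 48*I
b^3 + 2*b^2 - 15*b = b*(b - 3)*(b + 5)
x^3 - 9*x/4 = x*(x - 3/2)*(x + 3/2)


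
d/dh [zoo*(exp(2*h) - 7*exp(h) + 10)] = zoo*(exp(h) + 1)*exp(h)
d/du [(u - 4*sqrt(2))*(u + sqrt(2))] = 2*u - 3*sqrt(2)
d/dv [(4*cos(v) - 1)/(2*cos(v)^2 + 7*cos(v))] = (-7*sin(v)^3/cos(v)^2 + sin(v) - 4*tan(v))/(2*cos(v) + 7)^2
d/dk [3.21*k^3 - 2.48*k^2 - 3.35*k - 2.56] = 9.63*k^2 - 4.96*k - 3.35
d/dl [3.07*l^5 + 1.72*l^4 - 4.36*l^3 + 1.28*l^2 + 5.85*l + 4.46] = 15.35*l^4 + 6.88*l^3 - 13.08*l^2 + 2.56*l + 5.85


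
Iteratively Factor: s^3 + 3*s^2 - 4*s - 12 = (s - 2)*(s^2 + 5*s + 6) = (s - 2)*(s + 2)*(s + 3)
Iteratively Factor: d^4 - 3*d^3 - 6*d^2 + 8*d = (d)*(d^3 - 3*d^2 - 6*d + 8) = d*(d - 1)*(d^2 - 2*d - 8) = d*(d - 4)*(d - 1)*(d + 2)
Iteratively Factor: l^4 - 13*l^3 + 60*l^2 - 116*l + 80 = (l - 4)*(l^3 - 9*l^2 + 24*l - 20) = (l - 4)*(l - 2)*(l^2 - 7*l + 10) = (l - 5)*(l - 4)*(l - 2)*(l - 2)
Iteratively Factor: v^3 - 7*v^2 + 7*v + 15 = (v - 5)*(v^2 - 2*v - 3) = (v - 5)*(v + 1)*(v - 3)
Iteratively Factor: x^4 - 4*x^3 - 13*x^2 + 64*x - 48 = (x - 4)*(x^3 - 13*x + 12) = (x - 4)*(x + 4)*(x^2 - 4*x + 3) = (x - 4)*(x - 1)*(x + 4)*(x - 3)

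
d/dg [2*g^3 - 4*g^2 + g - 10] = 6*g^2 - 8*g + 1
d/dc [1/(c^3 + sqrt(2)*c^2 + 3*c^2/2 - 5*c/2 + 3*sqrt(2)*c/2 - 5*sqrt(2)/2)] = 2*(-6*c^2 - 6*c - 4*sqrt(2)*c - 3*sqrt(2) + 5)/(2*c^3 + 2*sqrt(2)*c^2 + 3*c^2 - 5*c + 3*sqrt(2)*c - 5*sqrt(2))^2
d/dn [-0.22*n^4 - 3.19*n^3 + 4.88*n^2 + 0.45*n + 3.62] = -0.88*n^3 - 9.57*n^2 + 9.76*n + 0.45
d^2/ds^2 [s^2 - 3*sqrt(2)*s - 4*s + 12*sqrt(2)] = 2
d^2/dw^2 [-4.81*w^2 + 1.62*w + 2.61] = -9.62000000000000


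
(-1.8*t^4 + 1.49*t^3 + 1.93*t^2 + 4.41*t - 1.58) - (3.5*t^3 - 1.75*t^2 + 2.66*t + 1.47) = -1.8*t^4 - 2.01*t^3 + 3.68*t^2 + 1.75*t - 3.05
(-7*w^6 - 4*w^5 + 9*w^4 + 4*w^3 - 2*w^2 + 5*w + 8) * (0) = 0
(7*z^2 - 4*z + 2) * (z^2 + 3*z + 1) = 7*z^4 + 17*z^3 - 3*z^2 + 2*z + 2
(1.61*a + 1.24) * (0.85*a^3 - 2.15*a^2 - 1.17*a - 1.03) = 1.3685*a^4 - 2.4075*a^3 - 4.5497*a^2 - 3.1091*a - 1.2772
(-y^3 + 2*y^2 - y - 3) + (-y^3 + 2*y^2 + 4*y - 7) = -2*y^3 + 4*y^2 + 3*y - 10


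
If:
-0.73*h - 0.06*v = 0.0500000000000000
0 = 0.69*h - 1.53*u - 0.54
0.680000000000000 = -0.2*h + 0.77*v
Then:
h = -0.14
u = -0.42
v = 0.85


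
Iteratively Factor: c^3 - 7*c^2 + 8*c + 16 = (c - 4)*(c^2 - 3*c - 4) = (c - 4)^2*(c + 1)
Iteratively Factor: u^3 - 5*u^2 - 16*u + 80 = (u + 4)*(u^2 - 9*u + 20) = (u - 5)*(u + 4)*(u - 4)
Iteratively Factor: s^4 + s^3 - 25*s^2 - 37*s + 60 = (s - 1)*(s^3 + 2*s^2 - 23*s - 60) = (s - 5)*(s - 1)*(s^2 + 7*s + 12) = (s - 5)*(s - 1)*(s + 3)*(s + 4)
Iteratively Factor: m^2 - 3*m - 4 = (m - 4)*(m + 1)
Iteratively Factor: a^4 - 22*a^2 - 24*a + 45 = (a - 1)*(a^3 + a^2 - 21*a - 45) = (a - 5)*(a - 1)*(a^2 + 6*a + 9) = (a - 5)*(a - 1)*(a + 3)*(a + 3)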